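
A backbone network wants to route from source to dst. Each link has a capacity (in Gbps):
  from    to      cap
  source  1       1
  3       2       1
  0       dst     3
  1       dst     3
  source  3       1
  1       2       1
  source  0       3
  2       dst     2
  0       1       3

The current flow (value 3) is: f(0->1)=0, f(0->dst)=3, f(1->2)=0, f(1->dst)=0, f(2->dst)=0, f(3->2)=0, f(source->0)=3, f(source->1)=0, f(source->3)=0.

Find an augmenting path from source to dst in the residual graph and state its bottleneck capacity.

source->1->dst, bottleneck 1

Residual along source->1->dst: source->1: 1, 1->dst: 3.
Bottleneck = min = 1.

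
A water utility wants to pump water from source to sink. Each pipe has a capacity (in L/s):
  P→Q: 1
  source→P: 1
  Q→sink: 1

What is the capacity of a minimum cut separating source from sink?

1

Max flow = 1 (via 1 augmenting path).
In the residual at optimum, the set reachable from source is {source}.
Cut edges: source→P (cap 1). Sum = 1.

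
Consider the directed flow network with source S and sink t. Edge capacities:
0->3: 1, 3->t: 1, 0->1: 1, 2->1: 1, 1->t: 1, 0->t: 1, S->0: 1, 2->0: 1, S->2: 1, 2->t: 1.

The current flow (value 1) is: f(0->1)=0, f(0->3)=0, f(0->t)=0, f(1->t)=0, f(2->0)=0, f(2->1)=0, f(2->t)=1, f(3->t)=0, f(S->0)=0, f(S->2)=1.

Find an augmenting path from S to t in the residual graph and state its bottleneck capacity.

S->0->t, bottleneck 1

Residual along S->0->t: S->0: 1, 0->t: 1.
Bottleneck = min = 1.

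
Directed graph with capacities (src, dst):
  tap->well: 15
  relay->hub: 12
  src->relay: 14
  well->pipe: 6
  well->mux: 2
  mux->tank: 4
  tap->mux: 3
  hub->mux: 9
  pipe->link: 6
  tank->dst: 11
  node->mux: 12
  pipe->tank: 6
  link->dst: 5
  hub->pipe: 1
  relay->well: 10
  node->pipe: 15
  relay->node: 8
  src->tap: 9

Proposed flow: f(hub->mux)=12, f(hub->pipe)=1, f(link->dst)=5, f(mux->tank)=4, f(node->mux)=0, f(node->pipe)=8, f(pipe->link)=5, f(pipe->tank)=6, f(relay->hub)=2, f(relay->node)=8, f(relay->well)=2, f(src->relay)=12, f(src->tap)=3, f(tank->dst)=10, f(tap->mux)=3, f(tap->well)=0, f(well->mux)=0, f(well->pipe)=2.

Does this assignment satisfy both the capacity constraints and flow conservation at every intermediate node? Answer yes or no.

Capacity violated on hub->mux: flow 12 > capacity 9.

No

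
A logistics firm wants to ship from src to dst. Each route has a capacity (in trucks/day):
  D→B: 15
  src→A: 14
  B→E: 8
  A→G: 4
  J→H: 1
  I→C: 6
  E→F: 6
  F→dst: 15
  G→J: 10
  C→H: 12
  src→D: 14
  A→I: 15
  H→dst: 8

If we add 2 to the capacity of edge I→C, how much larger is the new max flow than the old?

Original max flow = 13.
After raising cap(I→C), augmenting paths through that edge carry 1 more unit.
New max flow = 14. Increase = 1.

1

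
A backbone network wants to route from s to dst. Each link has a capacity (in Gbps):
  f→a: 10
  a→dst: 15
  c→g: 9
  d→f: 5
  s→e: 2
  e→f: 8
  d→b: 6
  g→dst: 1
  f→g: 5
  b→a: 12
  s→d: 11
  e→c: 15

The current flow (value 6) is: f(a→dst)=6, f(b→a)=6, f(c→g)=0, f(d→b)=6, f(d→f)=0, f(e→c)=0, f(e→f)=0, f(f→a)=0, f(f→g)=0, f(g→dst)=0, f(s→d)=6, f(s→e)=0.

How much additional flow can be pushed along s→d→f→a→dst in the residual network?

Residual capacities along the path: s→d: 5, d→f: 5, f→a: 10, a→dst: 9.
Minimum is 5.

5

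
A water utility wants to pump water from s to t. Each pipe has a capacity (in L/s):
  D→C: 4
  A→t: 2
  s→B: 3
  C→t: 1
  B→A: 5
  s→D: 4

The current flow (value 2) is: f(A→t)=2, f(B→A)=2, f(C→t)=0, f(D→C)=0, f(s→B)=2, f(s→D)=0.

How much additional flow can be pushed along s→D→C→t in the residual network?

Residual capacities along the path: s→D: 4, D→C: 4, C→t: 1.
Minimum is 1.

1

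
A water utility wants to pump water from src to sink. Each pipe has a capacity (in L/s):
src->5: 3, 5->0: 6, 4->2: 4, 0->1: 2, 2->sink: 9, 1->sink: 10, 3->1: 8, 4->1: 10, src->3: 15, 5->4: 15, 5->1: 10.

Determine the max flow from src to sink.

Augment src->5->1->sink: bottleneck 3. Total 3.
Augment src->3->1->sink: bottleneck 7. Total 10.
Augment src->3->1->5->4->2->sink: bottleneck 1. Total 11.
No augmenting path remains in the residual graph.

11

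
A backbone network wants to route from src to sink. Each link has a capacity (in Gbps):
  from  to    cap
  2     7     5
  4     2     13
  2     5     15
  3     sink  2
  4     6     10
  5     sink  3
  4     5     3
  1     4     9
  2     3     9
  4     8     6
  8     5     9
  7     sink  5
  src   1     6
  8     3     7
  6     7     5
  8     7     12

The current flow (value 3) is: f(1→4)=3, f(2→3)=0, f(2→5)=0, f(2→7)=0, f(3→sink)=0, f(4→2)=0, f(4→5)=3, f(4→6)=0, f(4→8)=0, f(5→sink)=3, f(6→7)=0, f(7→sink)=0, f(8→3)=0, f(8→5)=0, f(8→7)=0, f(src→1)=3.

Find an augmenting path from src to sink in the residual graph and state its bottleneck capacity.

src→1→4→6→7→sink, bottleneck 3

Residual along src→1→4→6→7→sink: src→1: 3, 1→4: 6, 4→6: 10, 6→7: 5, 7→sink: 5.
Bottleneck = min = 3.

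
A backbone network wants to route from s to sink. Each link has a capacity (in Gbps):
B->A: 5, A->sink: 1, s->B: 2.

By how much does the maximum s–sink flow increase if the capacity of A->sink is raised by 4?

1

Original max flow = 1.
After raising cap(A->sink), augmenting paths through that edge carry 1 more unit.
New max flow = 2. Increase = 1.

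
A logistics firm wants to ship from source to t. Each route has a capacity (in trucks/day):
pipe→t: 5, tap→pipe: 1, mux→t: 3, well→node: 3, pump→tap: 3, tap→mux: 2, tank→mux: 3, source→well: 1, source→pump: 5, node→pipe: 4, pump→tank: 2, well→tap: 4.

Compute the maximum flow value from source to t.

5

Augment source→pump→tank→mux→t: bottleneck 2. Total 2.
Augment source→pump→tap→mux→t: bottleneck 1. Total 3.
Augment source→pump→tap→pipe→t: bottleneck 1. Total 4.
Augment source→well→node→pipe→t: bottleneck 1. Total 5.
No augmenting path remains in the residual graph.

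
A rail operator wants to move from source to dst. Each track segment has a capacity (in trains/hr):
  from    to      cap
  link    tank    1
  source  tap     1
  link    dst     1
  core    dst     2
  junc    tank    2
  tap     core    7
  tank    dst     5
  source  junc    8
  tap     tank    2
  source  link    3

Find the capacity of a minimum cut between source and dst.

5

Max flow = 5 (via 4 augmenting paths).
In the residual at optimum, the set reachable from source is {junc, link, source}.
Cut edges: source->tap (cap 1), link->tank (cap 1), junc->tank (cap 2), link->dst (cap 1). Sum = 5.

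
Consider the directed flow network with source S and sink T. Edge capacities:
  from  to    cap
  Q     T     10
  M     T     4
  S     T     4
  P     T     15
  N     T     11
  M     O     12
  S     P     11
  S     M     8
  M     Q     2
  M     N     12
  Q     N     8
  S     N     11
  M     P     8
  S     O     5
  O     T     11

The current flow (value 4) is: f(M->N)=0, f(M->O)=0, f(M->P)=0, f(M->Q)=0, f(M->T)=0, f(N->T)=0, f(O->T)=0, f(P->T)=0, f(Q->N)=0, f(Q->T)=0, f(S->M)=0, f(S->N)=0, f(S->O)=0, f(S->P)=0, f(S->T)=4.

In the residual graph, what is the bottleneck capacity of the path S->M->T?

4

Residual capacities along the path: S->M: 8, M->T: 4.
Minimum is 4.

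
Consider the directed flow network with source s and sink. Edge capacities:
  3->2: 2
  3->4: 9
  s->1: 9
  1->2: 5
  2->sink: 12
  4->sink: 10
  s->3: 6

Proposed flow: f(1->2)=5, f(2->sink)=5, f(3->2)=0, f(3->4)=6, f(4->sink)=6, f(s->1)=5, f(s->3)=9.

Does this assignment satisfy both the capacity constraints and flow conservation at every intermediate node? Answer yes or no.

Capacity violated on s->3: flow 9 > capacity 6.

No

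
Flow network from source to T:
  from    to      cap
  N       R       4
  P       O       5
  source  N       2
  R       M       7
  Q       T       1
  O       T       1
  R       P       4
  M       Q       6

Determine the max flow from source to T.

2

Augment source→N→R→P→O→T: bottleneck 1. Total 1.
Augment source→N→R→M→Q→T: bottleneck 1. Total 2.
No augmenting path remains in the residual graph.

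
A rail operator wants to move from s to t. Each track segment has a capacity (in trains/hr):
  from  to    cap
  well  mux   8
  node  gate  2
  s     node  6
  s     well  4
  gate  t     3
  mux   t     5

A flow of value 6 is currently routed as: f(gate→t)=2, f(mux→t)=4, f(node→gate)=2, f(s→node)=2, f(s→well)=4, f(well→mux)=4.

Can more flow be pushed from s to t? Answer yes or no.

No

Residual reachable from s: {node, s}; t is not reachable.
Saturated cut: node→gate, s→well with total capacity 6 = current flow value. Flow is maximum.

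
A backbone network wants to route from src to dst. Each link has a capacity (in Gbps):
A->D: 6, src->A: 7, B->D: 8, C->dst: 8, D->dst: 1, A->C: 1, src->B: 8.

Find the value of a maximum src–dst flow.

Augment src->A->C->dst: bottleneck 1. Total 1.
Augment src->A->D->dst: bottleneck 1. Total 2.
No augmenting path remains in the residual graph.

2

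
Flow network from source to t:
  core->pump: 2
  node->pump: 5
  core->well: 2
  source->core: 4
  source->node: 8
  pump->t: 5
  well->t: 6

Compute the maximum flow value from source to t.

7

Augment source->core->well->t: bottleneck 2. Total 2.
Augment source->core->pump->t: bottleneck 2. Total 4.
Augment source->node->pump->t: bottleneck 3. Total 7.
No augmenting path remains in the residual graph.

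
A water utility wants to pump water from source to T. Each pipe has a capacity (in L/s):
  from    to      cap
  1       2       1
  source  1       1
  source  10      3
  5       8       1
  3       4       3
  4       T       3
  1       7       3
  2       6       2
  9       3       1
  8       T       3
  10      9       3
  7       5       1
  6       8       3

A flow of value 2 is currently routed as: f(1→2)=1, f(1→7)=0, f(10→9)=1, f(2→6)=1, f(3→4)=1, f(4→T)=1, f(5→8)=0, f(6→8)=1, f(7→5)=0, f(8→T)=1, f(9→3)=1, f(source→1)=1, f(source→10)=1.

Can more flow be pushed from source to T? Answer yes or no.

Residual reachable from source: {10, 9, source}; T is not reachable.
Saturated cut: 9→3, source→1 with total capacity 2 = current flow value. Flow is maximum.

No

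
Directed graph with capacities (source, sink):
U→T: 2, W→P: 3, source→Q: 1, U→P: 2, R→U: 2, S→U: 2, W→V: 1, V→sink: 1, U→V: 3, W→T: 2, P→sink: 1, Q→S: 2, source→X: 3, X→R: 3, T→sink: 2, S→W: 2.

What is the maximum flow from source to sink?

Augment source→Q→S→U→V→sink: bottleneck 1. Total 1.
Augment source→X→R→U→P→sink: bottleneck 1. Total 2.
Augment source→X→R→U→T→sink: bottleneck 1. Total 3.
No augmenting path remains in the residual graph.

3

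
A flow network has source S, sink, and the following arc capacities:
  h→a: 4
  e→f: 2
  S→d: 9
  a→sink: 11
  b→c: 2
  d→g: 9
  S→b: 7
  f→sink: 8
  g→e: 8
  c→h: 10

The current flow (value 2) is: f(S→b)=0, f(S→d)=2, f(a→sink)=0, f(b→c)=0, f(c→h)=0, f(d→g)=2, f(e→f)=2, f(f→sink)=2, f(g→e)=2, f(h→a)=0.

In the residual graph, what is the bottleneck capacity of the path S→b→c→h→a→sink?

2

Residual capacities along the path: S→b: 7, b→c: 2, c→h: 10, h→a: 4, a→sink: 11.
Minimum is 2.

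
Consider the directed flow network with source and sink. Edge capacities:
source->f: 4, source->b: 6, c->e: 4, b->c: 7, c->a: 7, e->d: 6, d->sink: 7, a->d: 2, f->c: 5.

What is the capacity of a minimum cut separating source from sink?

Max flow = 6 (via 2 augmenting paths).
In the residual at optimum, the set reachable from source is {a, b, c, f, source}.
Cut edges: c->e (cap 4), a->d (cap 2). Sum = 6.

6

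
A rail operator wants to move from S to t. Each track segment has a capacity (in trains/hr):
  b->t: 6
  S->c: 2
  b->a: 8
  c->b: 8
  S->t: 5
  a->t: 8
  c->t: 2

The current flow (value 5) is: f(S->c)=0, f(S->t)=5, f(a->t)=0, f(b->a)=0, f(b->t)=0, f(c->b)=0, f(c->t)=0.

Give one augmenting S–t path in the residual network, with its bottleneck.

S->c->t, bottleneck 2

Residual along S->c->t: S->c: 2, c->t: 2.
Bottleneck = min = 2.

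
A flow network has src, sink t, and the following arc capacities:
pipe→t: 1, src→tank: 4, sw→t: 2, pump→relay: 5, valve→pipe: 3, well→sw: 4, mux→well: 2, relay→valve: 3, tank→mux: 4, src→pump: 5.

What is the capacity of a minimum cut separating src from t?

Max flow = 3 (via 2 augmenting paths).
In the residual at optimum, the set reachable from src is {mux, pipe, pump, relay, src, tank, valve}.
Cut edges: mux→well (cap 2), pipe→t (cap 1). Sum = 3.

3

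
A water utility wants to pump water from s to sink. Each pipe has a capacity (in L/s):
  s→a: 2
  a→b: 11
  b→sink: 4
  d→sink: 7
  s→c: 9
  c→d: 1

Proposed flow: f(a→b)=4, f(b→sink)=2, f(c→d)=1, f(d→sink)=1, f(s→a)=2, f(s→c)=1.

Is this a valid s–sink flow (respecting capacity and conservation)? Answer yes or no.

No

Conservation fails at a: inflow 2 ≠ outflow 4.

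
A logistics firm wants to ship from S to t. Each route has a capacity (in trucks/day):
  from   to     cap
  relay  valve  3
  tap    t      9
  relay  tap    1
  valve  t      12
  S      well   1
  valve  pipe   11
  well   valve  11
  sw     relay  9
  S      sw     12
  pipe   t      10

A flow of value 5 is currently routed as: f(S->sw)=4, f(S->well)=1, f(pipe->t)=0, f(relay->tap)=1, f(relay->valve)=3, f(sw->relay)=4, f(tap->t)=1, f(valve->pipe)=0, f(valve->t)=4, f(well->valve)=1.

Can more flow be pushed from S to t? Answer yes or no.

Residual reachable from S: {S, relay, sw}; t is not reachable.
Saturated cut: S->well, relay->valve, relay->tap with total capacity 5 = current flow value. Flow is maximum.

No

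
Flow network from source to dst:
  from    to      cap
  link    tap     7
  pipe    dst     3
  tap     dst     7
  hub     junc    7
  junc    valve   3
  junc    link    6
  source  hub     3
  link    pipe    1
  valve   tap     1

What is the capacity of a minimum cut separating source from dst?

3

Max flow = 3 (via 3 augmenting paths).
In the residual at optimum, the set reachable from source is {source}.
Cut edges: source→hub (cap 3). Sum = 3.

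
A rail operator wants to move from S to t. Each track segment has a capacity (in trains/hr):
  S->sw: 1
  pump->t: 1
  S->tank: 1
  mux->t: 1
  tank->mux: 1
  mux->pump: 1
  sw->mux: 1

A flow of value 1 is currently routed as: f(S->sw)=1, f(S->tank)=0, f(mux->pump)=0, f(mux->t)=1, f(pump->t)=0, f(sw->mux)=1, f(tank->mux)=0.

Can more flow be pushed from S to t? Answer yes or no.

Yes

Residual path S->tank->mux->pump->t has bottleneck 1 > 0.
Pushing 1 along it raises the flow to 2, so the given flow is not maximum.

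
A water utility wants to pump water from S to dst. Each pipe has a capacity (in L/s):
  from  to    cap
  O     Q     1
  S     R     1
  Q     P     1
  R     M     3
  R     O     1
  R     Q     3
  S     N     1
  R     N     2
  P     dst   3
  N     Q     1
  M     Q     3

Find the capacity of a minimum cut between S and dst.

Max flow = 1 (via 1 augmenting path).
In the residual at optimum, the set reachable from S is {M, N, O, Q, R, S}.
Cut edges: Q→P (cap 1). Sum = 1.

1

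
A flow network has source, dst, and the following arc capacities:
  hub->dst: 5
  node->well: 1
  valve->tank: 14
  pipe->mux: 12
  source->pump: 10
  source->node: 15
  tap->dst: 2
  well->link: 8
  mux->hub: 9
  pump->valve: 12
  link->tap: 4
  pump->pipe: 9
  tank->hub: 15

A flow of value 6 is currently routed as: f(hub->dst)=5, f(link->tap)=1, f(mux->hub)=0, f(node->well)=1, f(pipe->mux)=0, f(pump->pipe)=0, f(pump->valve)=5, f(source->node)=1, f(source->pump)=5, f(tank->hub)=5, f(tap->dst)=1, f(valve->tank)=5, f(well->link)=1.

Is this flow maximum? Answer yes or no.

Residual reachable from source: {hub, mux, node, pipe, pump, source, tank, valve}; dst is not reachable.
Saturated cut: node->well, hub->dst with total capacity 6 = current flow value. Flow is maximum.

Yes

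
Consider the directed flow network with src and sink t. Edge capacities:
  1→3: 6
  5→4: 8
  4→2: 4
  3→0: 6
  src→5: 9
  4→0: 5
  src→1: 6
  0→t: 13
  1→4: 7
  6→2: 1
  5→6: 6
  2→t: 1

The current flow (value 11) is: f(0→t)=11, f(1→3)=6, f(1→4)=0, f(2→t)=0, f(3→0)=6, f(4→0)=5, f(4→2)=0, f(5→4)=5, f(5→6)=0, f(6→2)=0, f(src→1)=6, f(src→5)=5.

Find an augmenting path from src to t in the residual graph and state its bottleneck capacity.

src→5→4→2→t, bottleneck 1

Residual along src→5→4→2→t: src→5: 4, 5→4: 3, 4→2: 4, 2→t: 1.
Bottleneck = min = 1.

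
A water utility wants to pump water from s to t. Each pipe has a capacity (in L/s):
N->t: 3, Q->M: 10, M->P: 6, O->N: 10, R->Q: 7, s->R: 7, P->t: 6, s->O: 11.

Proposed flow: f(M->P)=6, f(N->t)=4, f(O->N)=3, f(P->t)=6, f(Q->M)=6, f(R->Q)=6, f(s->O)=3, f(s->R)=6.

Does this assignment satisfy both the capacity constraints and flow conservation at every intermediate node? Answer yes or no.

Capacity violated on N->t: flow 4 > capacity 3.

No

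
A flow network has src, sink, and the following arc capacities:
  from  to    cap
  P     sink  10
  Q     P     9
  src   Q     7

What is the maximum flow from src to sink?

Augment src→Q→P→sink: bottleneck 7. Total 7.
No augmenting path remains in the residual graph.

7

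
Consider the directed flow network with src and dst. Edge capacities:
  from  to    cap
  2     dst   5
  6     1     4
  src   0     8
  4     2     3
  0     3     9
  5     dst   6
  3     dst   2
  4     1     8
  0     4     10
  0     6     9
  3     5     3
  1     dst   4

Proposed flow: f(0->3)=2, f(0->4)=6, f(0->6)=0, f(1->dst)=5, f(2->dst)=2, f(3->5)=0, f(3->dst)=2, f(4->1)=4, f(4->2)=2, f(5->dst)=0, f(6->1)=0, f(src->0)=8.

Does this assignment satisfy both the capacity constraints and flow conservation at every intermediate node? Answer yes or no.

No

Capacity violated on 1->dst: flow 5 > capacity 4.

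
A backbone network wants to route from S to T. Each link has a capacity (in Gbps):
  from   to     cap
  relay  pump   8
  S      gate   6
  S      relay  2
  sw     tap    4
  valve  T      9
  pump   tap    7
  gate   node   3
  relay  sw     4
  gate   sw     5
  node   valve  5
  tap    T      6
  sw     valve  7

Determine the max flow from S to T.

Augment S→gate→node→valve→T: bottleneck 3. Total 3.
Augment S→gate→sw→valve→T: bottleneck 3. Total 6.
Augment S→relay→sw→valve→T: bottleneck 2. Total 8.
No augmenting path remains in the residual graph.

8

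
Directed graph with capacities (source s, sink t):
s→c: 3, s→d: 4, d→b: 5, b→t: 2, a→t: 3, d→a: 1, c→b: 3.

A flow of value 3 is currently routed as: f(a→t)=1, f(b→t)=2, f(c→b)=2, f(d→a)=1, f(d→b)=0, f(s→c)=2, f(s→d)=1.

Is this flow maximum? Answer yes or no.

Residual reachable from s: {b, c, d, s}; t is not reachable.
Saturated cut: d→a, b→t with total capacity 3 = current flow value. Flow is maximum.

Yes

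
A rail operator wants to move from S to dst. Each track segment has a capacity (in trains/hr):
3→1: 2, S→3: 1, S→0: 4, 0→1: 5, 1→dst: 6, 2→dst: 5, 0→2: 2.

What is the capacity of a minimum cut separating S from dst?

5

Max flow = 5 (via 3 augmenting paths).
In the residual at optimum, the set reachable from S is {S}.
Cut edges: S→0 (cap 4), S→3 (cap 1). Sum = 5.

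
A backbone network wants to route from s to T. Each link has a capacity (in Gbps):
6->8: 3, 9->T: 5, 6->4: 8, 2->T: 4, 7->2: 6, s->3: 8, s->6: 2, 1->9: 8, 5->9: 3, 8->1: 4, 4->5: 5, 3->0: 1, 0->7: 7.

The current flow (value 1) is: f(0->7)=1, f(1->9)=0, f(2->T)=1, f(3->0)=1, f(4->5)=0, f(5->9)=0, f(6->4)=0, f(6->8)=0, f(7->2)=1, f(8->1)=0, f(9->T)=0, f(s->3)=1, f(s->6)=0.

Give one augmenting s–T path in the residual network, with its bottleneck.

s->6->4->5->9->T, bottleneck 2

Residual along s->6->4->5->9->T: s->6: 2, 6->4: 8, 4->5: 5, 5->9: 3, 9->T: 5.
Bottleneck = min = 2.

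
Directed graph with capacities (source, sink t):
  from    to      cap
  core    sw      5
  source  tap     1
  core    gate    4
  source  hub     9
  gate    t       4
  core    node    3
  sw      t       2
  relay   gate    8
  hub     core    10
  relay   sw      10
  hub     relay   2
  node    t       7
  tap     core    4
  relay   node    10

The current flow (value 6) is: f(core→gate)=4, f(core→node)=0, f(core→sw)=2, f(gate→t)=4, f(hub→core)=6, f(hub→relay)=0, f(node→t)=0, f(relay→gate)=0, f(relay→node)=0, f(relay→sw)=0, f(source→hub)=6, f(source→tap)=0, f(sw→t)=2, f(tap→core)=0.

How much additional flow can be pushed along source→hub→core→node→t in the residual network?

Residual capacities along the path: source→hub: 3, hub→core: 4, core→node: 3, node→t: 7.
Minimum is 3.

3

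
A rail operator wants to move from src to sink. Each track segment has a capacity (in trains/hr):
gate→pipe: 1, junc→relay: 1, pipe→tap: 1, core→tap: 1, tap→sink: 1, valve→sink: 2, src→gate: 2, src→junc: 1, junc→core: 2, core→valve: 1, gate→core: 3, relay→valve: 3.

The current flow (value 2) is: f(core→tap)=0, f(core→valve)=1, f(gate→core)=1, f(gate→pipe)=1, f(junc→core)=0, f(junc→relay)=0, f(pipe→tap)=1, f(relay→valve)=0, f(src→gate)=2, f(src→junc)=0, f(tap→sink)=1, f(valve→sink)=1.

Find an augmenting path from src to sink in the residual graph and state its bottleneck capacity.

src→junc→relay→valve→sink, bottleneck 1

Residual along src→junc→relay→valve→sink: src→junc: 1, junc→relay: 1, relay→valve: 3, valve→sink: 1.
Bottleneck = min = 1.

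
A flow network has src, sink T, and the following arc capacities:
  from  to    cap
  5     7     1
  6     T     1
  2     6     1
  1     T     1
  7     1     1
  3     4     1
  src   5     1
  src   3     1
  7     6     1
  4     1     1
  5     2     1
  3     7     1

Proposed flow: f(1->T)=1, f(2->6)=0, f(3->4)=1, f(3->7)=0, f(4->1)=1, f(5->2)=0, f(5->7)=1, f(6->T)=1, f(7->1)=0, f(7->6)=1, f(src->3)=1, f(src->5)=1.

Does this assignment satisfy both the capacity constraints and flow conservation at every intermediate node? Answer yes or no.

Every edge has 0 ≤ f(e) ≤ cap(e).
At each intermediate node, inflow equals outflow.

Yes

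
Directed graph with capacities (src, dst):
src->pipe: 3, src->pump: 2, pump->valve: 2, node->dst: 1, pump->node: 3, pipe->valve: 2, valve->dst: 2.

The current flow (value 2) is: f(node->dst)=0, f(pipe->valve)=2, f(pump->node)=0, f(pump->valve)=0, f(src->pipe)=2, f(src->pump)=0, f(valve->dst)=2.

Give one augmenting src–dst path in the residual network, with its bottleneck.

Residual along src->pump->node->dst: src->pump: 2, pump->node: 3, node->dst: 1.
Bottleneck = min = 1.

src->pump->node->dst, bottleneck 1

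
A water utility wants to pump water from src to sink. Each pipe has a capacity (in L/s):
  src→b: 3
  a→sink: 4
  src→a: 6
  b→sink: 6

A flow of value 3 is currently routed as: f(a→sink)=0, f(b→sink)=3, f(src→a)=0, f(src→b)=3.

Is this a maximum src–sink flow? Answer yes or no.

No

Residual path src→a→sink has bottleneck 4 > 0.
Pushing 4 along it raises the flow to 7, so the given flow is not maximum.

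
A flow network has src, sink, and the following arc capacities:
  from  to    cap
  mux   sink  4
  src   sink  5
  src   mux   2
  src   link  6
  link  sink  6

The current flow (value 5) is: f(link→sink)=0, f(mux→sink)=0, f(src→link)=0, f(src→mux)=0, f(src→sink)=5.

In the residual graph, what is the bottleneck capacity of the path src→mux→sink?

2

Residual capacities along the path: src→mux: 2, mux→sink: 4.
Minimum is 2.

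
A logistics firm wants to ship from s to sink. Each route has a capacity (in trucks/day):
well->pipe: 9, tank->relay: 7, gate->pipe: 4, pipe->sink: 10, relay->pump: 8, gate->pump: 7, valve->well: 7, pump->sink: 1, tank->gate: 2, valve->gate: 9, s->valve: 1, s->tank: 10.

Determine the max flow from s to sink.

4

Augment s->valve->well->pipe->sink: bottleneck 1. Total 1.
Augment s->tank->gate->pipe->sink: bottleneck 2. Total 3.
Augment s->tank->relay->pump->sink: bottleneck 1. Total 4.
No augmenting path remains in the residual graph.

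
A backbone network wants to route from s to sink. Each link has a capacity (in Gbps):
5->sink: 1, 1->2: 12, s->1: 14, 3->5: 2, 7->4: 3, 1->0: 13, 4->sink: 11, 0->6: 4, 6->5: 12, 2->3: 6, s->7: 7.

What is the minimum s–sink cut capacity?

Max flow = 4 (via 2 augmenting paths).
In the residual at optimum, the set reachable from s is {0, 1, 2, 3, 5, 6, 7, s}.
Cut edges: 7->4 (cap 3), 5->sink (cap 1). Sum = 4.

4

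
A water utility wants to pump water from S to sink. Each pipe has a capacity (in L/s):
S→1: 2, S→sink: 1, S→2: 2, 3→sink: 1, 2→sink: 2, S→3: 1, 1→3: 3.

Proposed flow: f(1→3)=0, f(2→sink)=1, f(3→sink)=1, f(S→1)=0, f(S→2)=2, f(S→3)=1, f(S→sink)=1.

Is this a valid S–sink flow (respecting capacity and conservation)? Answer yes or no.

No

Conservation fails at 2: inflow 2 ≠ outflow 1.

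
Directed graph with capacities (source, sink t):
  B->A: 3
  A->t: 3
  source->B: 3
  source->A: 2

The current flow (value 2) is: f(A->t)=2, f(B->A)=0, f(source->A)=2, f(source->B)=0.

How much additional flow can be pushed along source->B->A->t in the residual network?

Residual capacities along the path: source->B: 3, B->A: 3, A->t: 1.
Minimum is 1.

1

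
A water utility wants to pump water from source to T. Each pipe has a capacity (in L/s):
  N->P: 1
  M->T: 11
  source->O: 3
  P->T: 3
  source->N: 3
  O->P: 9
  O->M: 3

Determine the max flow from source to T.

4

Augment source->O->M->T: bottleneck 3. Total 3.
Augment source->N->P->T: bottleneck 1. Total 4.
No augmenting path remains in the residual graph.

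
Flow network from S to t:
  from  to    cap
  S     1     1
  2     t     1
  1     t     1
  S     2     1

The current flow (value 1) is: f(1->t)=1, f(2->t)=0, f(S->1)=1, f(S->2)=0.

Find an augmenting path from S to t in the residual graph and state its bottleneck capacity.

S->2->t, bottleneck 1

Residual along S->2->t: S->2: 1, 2->t: 1.
Bottleneck = min = 1.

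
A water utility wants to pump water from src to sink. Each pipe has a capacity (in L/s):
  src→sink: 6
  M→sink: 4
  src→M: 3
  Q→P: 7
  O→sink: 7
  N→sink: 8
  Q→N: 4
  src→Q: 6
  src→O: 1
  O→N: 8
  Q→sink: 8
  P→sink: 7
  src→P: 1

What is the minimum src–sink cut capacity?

Max flow = 17 (via 5 augmenting paths).
In the residual at optimum, the set reachable from src is {src}.
Cut edges: src→M (cap 3), src→Q (cap 6), src→O (cap 1), src→P (cap 1), src→sink (cap 6). Sum = 17.

17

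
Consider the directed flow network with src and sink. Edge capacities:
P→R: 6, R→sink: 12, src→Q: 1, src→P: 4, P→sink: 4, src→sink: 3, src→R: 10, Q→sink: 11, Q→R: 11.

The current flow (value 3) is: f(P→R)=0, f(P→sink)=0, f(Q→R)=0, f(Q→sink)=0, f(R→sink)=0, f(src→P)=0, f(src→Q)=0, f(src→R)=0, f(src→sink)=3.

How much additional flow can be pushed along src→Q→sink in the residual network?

1

Residual capacities along the path: src→Q: 1, Q→sink: 11.
Minimum is 1.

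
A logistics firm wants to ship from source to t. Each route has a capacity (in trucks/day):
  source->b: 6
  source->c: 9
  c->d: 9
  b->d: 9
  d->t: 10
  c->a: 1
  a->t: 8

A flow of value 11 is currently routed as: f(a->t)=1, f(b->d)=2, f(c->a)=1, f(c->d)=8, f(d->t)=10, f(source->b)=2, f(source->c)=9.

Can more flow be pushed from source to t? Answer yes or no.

No

Residual reachable from source: {b, c, d, source}; t is not reachable.
Saturated cut: c->a, d->t with total capacity 11 = current flow value. Flow is maximum.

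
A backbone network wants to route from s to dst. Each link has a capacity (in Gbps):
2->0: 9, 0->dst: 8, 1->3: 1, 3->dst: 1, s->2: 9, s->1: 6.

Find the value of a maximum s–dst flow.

Augment s->2->0->dst: bottleneck 8. Total 8.
Augment s->1->3->dst: bottleneck 1. Total 9.
No augmenting path remains in the residual graph.

9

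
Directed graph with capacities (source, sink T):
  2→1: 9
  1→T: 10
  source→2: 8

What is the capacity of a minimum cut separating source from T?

8

Max flow = 8 (via 1 augmenting path).
In the residual at optimum, the set reachable from source is {source}.
Cut edges: source→2 (cap 8). Sum = 8.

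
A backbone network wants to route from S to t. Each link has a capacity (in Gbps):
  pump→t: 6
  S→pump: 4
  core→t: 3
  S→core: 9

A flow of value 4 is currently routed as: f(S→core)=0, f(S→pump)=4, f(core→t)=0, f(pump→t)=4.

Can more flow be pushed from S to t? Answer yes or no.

Residual path S→core→t has bottleneck 3 > 0.
Pushing 3 along it raises the flow to 7, so the given flow is not maximum.

Yes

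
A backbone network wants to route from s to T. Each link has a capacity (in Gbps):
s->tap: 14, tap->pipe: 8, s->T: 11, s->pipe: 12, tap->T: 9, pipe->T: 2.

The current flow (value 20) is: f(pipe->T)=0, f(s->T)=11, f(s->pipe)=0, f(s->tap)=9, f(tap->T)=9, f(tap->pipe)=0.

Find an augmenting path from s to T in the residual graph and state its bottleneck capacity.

s->pipe->T, bottleneck 2

Residual along s->pipe->T: s->pipe: 12, pipe->T: 2.
Bottleneck = min = 2.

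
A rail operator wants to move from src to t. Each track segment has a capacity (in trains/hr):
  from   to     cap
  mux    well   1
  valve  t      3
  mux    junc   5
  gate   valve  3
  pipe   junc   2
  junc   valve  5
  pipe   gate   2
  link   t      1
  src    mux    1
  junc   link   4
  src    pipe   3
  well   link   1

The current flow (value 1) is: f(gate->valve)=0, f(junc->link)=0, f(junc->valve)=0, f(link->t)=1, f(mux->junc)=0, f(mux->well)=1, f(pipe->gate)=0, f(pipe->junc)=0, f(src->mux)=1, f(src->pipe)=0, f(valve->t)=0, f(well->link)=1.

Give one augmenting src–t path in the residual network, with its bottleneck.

Residual along src->pipe->junc->valve->t: src->pipe: 3, pipe->junc: 2, junc->valve: 5, valve->t: 3.
Bottleneck = min = 2.

src->pipe->junc->valve->t, bottleneck 2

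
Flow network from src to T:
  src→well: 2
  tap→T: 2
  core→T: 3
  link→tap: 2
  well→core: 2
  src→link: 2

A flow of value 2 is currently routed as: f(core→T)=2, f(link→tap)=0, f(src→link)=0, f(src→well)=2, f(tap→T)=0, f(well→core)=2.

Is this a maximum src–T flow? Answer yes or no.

Residual path src→link→tap→T has bottleneck 2 > 0.
Pushing 2 along it raises the flow to 4, so the given flow is not maximum.

No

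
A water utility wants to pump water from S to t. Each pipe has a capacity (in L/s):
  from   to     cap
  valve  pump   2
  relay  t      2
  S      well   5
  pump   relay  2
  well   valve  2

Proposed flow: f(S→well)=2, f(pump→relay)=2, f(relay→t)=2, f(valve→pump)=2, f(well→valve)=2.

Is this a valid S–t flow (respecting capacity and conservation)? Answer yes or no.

Yes

Every edge has 0 ≤ f(e) ≤ cap(e).
At each intermediate node, inflow equals outflow.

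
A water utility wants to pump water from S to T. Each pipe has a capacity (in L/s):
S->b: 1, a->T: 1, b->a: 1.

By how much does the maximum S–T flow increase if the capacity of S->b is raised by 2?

0

Original max flow = 1.
Even with extra capacity on S->b, another cut of capacity 1 remains binding.
New max flow = 1. Increase = 0.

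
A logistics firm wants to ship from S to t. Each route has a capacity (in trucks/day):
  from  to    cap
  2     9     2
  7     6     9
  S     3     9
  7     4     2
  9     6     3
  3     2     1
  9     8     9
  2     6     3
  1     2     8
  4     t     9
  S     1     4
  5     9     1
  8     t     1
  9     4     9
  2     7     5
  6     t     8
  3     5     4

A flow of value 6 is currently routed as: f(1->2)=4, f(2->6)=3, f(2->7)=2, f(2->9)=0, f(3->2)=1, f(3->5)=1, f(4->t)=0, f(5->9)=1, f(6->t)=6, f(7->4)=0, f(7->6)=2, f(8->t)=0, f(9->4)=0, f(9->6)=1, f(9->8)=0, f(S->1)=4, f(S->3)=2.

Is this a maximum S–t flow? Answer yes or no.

Residual reachable from S: {3, 5, S}; t is not reachable.
Saturated cut: S->1, 3->2, 5->9 with total capacity 6 = current flow value. Flow is maximum.

Yes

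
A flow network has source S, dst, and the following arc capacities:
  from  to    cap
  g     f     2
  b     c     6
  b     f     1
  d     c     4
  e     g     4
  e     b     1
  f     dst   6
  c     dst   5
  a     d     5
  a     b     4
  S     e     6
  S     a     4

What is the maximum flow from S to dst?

7

Augment S→a→d→c→dst: bottleneck 4. Total 4.
Augment S→e→b→c→dst: bottleneck 1. Total 5.
Augment S→e→g→f→dst: bottleneck 2. Total 7.
No augmenting path remains in the residual graph.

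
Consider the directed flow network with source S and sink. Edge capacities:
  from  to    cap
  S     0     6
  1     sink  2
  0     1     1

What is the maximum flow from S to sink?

Augment S→0→1→sink: bottleneck 1. Total 1.
No augmenting path remains in the residual graph.

1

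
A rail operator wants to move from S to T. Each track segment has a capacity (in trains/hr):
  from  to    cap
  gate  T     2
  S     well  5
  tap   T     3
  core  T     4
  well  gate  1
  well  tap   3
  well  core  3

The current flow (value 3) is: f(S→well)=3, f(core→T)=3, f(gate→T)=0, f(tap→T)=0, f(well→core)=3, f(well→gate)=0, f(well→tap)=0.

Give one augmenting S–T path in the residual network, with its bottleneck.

Residual along S→well→tap→T: S→well: 2, well→tap: 3, tap→T: 3.
Bottleneck = min = 2.

S→well→tap→T, bottleneck 2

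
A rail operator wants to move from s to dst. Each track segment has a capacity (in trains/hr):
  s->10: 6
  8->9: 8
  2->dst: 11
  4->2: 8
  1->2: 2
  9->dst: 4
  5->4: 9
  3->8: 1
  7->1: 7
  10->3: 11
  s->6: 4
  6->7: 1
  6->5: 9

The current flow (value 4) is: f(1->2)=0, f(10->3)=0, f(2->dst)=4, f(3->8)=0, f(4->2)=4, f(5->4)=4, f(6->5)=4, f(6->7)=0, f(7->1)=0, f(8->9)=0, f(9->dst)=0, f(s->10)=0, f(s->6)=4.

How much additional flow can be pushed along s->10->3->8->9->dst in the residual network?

Residual capacities along the path: s->10: 6, 10->3: 11, 3->8: 1, 8->9: 8, 9->dst: 4.
Minimum is 1.

1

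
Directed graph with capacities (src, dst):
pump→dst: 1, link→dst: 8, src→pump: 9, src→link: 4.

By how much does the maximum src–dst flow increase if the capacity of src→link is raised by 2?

2

Original max flow = 5.
After raising cap(src→link), augmenting paths through that edge carry 2 more units.
New max flow = 7. Increase = 2.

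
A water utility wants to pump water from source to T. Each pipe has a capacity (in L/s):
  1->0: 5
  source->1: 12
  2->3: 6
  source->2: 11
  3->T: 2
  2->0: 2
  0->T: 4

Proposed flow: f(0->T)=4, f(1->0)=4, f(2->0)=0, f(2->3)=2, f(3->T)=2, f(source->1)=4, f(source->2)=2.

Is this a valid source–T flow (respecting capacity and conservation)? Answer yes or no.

Every edge has 0 ≤ f(e) ≤ cap(e).
At each intermediate node, inflow equals outflow.

Yes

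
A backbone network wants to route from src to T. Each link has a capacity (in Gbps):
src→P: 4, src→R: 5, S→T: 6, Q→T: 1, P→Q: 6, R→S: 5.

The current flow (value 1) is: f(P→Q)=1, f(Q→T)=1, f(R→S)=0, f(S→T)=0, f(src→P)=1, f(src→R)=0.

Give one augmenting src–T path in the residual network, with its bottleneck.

src→R→S→T, bottleneck 5

Residual along src→R→S→T: src→R: 5, R→S: 5, S→T: 6.
Bottleneck = min = 5.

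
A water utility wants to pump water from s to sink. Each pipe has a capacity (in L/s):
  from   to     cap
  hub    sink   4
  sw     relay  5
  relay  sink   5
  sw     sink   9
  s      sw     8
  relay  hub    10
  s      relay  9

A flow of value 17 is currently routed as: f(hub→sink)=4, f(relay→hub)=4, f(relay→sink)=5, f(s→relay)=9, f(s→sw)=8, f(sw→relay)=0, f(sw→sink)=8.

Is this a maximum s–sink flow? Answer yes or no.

Residual reachable from s: {s}; sink is not reachable.
Saturated cut: s→sw, s→relay with total capacity 17 = current flow value. Flow is maximum.

Yes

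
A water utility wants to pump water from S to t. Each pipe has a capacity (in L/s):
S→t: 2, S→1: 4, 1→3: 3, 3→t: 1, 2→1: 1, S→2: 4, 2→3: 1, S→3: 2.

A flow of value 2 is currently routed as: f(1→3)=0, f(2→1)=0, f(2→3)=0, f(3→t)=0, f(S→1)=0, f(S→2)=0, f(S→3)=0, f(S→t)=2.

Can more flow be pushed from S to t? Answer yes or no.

Yes

Residual path S→3→t has bottleneck 1 > 0.
Pushing 1 along it raises the flow to 3, so the given flow is not maximum.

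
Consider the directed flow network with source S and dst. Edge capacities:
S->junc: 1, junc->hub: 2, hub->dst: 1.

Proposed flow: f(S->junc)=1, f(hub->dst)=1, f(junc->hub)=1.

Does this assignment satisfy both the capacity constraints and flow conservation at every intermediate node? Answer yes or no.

Every edge has 0 ≤ f(e) ≤ cap(e).
At each intermediate node, inflow equals outflow.

Yes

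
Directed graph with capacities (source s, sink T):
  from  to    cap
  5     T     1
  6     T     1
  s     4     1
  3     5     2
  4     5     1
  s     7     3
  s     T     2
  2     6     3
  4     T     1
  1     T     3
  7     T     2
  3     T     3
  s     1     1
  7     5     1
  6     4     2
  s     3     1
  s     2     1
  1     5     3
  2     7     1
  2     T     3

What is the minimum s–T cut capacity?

9

Max flow = 9 (via 7 augmenting paths).
In the residual at optimum, the set reachable from s is {s}.
Cut edges: s->1 (cap 1), s->2 (cap 1), s->4 (cap 1), s->7 (cap 3), s->3 (cap 1), s->T (cap 2). Sum = 9.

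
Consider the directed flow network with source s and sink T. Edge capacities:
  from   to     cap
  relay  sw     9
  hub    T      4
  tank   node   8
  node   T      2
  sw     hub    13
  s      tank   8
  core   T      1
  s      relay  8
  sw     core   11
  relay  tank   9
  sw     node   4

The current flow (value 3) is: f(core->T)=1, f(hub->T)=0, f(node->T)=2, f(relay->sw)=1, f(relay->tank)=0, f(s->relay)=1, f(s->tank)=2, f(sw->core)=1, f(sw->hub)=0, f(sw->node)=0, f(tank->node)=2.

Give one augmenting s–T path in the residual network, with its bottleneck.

s->relay->sw->hub->T, bottleneck 4

Residual along s->relay->sw->hub->T: s->relay: 7, relay->sw: 8, sw->hub: 13, hub->T: 4.
Bottleneck = min = 4.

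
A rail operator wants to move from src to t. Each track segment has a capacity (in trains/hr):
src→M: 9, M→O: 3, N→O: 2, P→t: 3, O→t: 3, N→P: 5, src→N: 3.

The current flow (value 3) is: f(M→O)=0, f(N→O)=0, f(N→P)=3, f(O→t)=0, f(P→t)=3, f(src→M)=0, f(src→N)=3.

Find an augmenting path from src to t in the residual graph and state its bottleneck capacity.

src→M→O→t, bottleneck 3

Residual along src→M→O→t: src→M: 9, M→O: 3, O→t: 3.
Bottleneck = min = 3.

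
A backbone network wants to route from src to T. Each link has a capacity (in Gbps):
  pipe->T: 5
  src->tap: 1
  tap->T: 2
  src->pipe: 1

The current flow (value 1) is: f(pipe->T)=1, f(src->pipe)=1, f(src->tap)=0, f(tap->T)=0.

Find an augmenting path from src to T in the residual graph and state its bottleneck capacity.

Residual along src->tap->T: src->tap: 1, tap->T: 2.
Bottleneck = min = 1.

src->tap->T, bottleneck 1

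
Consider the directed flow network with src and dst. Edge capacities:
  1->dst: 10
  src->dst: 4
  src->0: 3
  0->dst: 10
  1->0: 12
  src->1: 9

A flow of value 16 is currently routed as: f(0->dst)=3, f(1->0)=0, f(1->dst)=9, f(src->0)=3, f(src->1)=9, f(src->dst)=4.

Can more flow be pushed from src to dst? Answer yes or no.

No

Residual reachable from src: {src}; dst is not reachable.
Saturated cut: src->1, src->0, src->dst with total capacity 16 = current flow value. Flow is maximum.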